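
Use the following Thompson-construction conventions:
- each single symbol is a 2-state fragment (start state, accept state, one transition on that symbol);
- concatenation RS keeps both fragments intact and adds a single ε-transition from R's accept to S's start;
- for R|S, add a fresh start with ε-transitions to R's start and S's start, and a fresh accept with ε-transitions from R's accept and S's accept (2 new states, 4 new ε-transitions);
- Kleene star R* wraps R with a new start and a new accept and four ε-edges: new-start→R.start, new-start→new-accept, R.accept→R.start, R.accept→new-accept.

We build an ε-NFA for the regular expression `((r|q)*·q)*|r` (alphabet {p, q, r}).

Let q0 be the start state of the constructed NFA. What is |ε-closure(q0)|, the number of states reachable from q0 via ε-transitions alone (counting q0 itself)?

11

Let C(F) = |ε-closure(F.start)| within fragment F, and note whether F accepts ε. Symbol fragments have C = 1 and do not accept ε. Then:
  r|q — |ε-closure| = 1 + 1 + 1 = 3 (the new accept is not ε-reachable since no branch accepts ε)
  (r|q)* — the star's fresh start ε-reaches both the body's start and the fresh accept: |ε-closure| = 2 + 3 = 5
  (r|q)*·q — the left operand accepts ε, so the closure extends into the next operand (via the concat ε-link); |ε-closure| = 5 + 1 = 6
  ((r|q)*·q)* — the star's fresh start ε-reaches both the body's start and the fresh accept: |ε-closure| = 2 + 6 = 8
  ((r|q)*·q)*|r — |ε-closure| = 1 (new start) + (8 + 1) + 1 (new accept, since some branch ε-reaches its own accept) = 11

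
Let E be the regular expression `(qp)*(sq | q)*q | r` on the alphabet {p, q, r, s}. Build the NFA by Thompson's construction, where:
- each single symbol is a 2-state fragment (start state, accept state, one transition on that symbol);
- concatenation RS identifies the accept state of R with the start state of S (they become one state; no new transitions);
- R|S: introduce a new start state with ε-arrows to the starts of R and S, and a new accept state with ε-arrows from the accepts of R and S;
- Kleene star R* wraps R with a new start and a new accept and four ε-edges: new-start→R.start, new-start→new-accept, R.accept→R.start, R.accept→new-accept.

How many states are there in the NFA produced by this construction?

18

Bottom-up over the parse tree:
Each of the 7 symbol leaves contributes a 2-state fragment.
  qp : 3 states
  (qp)* : 5 states
  sq : 3 states
  sq | q : 7 states
  (sq | q)* : 9 states
  (qp)*(sq | q)*q : 14 states
  (qp)*(sq | q)*q | r : 18 states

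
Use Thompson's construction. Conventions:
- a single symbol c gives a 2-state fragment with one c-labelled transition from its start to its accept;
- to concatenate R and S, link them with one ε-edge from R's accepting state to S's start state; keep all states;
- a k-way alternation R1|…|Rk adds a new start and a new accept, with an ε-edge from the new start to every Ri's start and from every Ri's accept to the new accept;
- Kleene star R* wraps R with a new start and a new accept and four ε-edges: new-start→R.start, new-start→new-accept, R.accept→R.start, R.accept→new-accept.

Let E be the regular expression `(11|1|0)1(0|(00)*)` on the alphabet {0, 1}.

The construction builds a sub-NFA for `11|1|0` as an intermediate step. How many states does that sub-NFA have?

10

Fragment for `11|1|0`:
Each of the 4 symbol leaves contributes a 2-state fragment.
  11 = 4 states
  11|1|0 = 10 states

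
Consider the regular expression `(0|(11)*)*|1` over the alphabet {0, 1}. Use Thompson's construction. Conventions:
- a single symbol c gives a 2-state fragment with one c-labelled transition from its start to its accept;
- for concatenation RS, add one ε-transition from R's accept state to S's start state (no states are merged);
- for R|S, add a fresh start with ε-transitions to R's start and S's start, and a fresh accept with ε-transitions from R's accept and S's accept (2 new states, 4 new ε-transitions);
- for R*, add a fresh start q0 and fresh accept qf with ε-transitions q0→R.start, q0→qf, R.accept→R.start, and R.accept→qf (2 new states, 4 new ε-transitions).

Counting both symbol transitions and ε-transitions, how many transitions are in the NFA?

Bottom-up over the parse tree:
Each of the 4 symbol leaves contributes 1 transition (1 symbol, 0 ε).
  11 = 3 transitions (2 symbol, 1 ε)
  (11)* = 7 transitions (2 symbol, 5 ε)
  0|(11)* = 12 transitions (3 symbol, 9 ε)
  (0|(11)*)* = 16 transitions (3 symbol, 13 ε)
  (0|(11)*)*|1 = 21 transitions (4 symbol, 17 ε)

21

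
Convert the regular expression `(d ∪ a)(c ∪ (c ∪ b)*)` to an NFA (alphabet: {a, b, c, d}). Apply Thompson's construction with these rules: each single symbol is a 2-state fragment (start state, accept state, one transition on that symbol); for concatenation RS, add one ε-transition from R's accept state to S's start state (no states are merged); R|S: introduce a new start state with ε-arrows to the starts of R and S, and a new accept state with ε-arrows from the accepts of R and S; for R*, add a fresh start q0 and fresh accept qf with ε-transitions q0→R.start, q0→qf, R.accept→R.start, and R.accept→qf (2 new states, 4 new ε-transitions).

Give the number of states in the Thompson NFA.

18

Recursing over subexpressions:
Each of the 5 symbol leaves contributes a 2-state fragment.
  d ∪ a — 6 states
  c ∪ b — 6 states
  (c ∪ b)* — 8 states
  c ∪ (c ∪ b)* — 12 states
  (d ∪ a)(c ∪ (c ∪ b)*) — 18 states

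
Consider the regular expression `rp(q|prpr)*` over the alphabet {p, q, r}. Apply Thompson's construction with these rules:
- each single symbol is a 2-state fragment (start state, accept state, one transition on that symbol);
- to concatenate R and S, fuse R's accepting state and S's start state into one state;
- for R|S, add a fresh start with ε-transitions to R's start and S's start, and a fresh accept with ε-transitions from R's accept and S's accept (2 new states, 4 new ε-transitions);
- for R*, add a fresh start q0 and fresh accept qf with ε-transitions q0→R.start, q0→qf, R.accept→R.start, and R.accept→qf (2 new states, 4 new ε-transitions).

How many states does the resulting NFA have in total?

13

By structural recursion:
Each of the 7 symbol leaves contributes a 2-state fragment.
  prpr = 5 states
  q|prpr = 9 states
  (q|prpr)* = 11 states
  rp(q|prpr)* = 13 states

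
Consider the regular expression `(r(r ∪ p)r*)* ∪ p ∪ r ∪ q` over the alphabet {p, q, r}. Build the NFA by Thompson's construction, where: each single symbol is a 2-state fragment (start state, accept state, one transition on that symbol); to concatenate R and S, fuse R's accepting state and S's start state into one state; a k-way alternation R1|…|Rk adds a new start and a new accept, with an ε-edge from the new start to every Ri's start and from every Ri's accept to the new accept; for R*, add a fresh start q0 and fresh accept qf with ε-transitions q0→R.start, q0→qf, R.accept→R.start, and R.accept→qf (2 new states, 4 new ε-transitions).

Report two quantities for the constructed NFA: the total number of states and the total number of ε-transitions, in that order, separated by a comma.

20, 20

By structural recursion:
Each of the 7 symbol leaves contributes 2 states and 0 ε-transitions.
  r ∪ p → 6 states, 4 ε-transitions
  r* → 4 states, 4 ε-transitions
  r(r ∪ p)r* → 10 states, 8 ε-transitions
  (r(r ∪ p)r*)* → 12 states, 12 ε-transitions
  (r(r ∪ p)r*)* ∪ p ∪ r ∪ q → 20 states, 20 ε-transitions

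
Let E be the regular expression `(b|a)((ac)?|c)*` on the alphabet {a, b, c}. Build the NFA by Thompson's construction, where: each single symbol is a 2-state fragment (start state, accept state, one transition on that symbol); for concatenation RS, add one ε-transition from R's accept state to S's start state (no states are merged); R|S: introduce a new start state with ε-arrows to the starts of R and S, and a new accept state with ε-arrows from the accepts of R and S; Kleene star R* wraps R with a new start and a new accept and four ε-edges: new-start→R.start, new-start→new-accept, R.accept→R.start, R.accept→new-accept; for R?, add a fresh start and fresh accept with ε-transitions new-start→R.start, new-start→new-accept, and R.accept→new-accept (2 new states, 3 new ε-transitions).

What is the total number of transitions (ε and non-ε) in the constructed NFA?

22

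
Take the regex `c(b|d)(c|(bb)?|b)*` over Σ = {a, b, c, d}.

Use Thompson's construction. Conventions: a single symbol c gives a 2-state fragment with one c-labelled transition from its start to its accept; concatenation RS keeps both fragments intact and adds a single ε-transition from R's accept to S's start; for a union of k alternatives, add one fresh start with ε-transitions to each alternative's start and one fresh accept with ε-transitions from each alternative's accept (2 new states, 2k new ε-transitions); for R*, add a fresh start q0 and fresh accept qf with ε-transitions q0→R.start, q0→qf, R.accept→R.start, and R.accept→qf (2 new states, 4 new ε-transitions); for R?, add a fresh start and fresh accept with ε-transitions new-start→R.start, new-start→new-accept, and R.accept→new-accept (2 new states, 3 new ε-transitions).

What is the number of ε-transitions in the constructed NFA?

By structural recursion:
Each of the 7 symbol leaves contributes 0 ε-transitions.
  b|d = 4 ε-transitions
  bb = 1 ε-transition
  (bb)? = 4 ε-transitions
  c|(bb)?|b = 10 ε-transitions
  (c|(bb)?|b)* = 14 ε-transitions
  c(b|d)(c|(bb)?|b)* = 20 ε-transitions

20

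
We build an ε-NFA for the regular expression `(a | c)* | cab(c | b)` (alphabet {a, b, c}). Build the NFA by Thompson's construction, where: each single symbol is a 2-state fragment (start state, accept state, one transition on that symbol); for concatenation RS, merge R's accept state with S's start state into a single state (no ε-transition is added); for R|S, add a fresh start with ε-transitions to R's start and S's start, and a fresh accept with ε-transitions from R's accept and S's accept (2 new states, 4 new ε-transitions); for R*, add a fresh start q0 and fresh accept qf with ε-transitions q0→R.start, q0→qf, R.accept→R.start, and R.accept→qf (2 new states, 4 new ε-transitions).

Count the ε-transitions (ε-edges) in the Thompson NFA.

By structural recursion:
Each of the 7 symbol leaves contributes 0 ε-transitions.
  a | c = 4 ε-transitions
  (a | c)* = 8 ε-transitions
  c | b = 4 ε-transitions
  cab(c | b) = 4 ε-transitions
  (a | c)* | cab(c | b) = 16 ε-transitions

16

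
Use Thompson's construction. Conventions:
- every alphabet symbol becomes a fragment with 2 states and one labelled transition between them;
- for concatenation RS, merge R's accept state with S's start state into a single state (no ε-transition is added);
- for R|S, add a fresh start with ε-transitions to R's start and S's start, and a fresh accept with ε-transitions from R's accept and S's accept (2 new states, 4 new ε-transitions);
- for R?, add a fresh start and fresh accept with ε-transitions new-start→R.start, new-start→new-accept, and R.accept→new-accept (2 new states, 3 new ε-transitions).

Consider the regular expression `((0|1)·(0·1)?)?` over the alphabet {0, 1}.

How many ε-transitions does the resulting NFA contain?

By structural recursion:
Each of the 4 symbol leaves contributes 0 ε-transitions.
  0|1 — 4 ε-transitions
  0·1 — 0 ε-transitions
  (0·1)? — 3 ε-transitions
  (0|1)·(0·1)? — 7 ε-transitions
  ((0|1)·(0·1)?)? — 10 ε-transitions

10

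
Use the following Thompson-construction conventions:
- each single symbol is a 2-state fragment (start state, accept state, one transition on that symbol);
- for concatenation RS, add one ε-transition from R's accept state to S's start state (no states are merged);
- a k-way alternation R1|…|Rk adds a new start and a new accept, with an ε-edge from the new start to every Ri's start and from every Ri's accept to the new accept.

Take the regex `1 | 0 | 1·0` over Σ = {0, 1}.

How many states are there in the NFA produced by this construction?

10

Per subexpression:
Each of the 4 symbol leaves contributes a 2-state fragment.
  1·0 = 4 states
  1 | 0 | 1·0 = 10 states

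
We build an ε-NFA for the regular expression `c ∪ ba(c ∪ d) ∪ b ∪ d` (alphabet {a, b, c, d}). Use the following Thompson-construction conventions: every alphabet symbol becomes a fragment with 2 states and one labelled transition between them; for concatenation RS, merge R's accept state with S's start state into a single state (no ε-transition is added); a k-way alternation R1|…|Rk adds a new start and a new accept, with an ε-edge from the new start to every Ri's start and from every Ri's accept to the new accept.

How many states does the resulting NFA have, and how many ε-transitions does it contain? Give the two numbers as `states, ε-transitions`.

Bottom-up over the parse tree:
Each of the 7 symbol leaves contributes 2 states and 0 ε-transitions.
  c ∪ d : 6 states, 4 ε-transitions
  ba(c ∪ d) : 8 states, 4 ε-transitions
  c ∪ ba(c ∪ d) ∪ b ∪ d : 16 states, 12 ε-transitions

16, 12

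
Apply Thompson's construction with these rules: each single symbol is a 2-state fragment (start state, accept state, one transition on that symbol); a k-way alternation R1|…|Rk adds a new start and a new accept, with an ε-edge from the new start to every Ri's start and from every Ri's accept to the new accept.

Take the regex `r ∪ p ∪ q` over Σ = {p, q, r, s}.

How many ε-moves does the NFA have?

6

Per subexpression:
Each of the 3 symbol leaves contributes 0 ε-transitions.
  r ∪ p ∪ q = 6 ε-transitions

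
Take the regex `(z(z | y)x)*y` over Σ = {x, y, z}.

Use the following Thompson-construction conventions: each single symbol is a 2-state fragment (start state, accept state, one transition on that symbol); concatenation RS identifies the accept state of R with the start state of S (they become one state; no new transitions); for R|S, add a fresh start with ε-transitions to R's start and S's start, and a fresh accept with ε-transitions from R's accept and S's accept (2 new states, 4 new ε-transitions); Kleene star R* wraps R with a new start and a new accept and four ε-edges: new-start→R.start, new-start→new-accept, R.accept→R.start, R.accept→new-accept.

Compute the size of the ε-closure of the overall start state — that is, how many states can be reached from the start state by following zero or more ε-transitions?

Work bottom-up. For each fragment F, track |ε-closure(F.start)| and whether F's accept lies in that closure (i.e. whether F accepts ε). A single-symbol fragment has closure size 1 and does not accept ε.
  z | y → new start ε-reaches every alternative's start; none of them accept ε, so the new accept is not reached: C = 1 + 1 + 1 = 3
  z(z | y)x → C equals the left operand's closure size = 1 (its accept is not ε-reachable, so the closure stops there)
  (z(z | y)x)* → C = 1 (new start) + 1 (body) + 1 (new accept) = 3
  (z(z | y)x)*y → C = 3 + (1−1) = 3 (closure spills across the concat boundary because the left factor accepts ε)

3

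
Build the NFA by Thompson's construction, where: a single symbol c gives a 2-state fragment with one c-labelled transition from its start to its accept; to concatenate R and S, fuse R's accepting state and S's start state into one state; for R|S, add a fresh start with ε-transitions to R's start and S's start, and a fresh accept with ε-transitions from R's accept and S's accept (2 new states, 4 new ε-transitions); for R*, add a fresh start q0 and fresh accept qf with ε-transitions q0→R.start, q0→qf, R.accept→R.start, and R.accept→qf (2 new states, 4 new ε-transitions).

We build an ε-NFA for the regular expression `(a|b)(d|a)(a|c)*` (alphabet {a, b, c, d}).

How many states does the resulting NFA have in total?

By structural recursion:
Each of the 6 symbol leaves contributes a 2-state fragment.
  a|b — 6 states
  d|a — 6 states
  a|c — 6 states
  (a|c)* — 8 states
  (a|b)(d|a)(a|c)* — 18 states

18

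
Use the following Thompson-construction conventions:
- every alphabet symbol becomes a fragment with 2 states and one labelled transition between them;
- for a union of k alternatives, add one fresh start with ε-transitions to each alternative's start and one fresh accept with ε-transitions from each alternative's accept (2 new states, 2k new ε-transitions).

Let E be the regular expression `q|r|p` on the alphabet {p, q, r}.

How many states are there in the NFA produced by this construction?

8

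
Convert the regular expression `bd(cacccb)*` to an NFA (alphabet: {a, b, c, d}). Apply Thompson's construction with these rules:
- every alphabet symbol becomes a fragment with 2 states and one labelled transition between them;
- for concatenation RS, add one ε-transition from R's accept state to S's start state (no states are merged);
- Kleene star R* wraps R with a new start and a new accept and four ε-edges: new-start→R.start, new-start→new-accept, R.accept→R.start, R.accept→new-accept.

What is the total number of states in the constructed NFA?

18

Recursing over subexpressions:
Each of the 8 symbol leaves contributes a 2-state fragment.
  cacccb : 12 states
  (cacccb)* : 14 states
  bd(cacccb)* : 18 states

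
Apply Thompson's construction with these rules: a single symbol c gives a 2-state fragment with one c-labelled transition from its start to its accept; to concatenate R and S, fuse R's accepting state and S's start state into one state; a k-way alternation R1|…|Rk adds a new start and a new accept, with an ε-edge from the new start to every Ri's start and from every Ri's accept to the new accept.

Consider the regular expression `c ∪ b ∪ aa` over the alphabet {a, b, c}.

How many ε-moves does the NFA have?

6

By structural recursion:
Each of the 4 symbol leaves contributes 0 ε-transitions.
  aa : 0 ε-transitions
  c ∪ b ∪ aa : 6 ε-transitions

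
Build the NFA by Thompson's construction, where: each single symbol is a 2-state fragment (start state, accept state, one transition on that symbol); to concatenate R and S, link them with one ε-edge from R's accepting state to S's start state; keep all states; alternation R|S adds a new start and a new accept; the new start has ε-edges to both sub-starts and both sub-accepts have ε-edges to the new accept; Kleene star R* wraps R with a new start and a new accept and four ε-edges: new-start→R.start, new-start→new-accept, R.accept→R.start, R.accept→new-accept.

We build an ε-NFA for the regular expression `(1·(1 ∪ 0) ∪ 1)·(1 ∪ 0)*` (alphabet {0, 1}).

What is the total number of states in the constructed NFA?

Bottom-up over the parse tree:
Each of the 6 symbol leaves contributes a 2-state fragment.
  1 ∪ 0 — 6 states
  1·(1 ∪ 0) — 8 states
  1·(1 ∪ 0) ∪ 1 — 12 states
  1 ∪ 0 — 6 states
  (1 ∪ 0)* — 8 states
  (1·(1 ∪ 0) ∪ 1)·(1 ∪ 0)* — 20 states

20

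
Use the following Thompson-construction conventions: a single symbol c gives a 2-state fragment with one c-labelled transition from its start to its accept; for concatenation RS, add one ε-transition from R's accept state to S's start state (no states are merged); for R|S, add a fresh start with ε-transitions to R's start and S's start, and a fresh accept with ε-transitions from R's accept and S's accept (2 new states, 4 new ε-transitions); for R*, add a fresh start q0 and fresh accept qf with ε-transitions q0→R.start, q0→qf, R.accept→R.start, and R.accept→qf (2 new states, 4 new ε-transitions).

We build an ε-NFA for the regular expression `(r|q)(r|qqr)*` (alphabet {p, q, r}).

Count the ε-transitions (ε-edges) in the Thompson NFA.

Bottom-up over the parse tree:
Each of the 6 symbol leaves contributes 0 ε-transitions.
  r|q → 4 ε-transitions
  qqr → 2 ε-transitions
  r|qqr → 6 ε-transitions
  (r|qqr)* → 10 ε-transitions
  (r|q)(r|qqr)* → 15 ε-transitions

15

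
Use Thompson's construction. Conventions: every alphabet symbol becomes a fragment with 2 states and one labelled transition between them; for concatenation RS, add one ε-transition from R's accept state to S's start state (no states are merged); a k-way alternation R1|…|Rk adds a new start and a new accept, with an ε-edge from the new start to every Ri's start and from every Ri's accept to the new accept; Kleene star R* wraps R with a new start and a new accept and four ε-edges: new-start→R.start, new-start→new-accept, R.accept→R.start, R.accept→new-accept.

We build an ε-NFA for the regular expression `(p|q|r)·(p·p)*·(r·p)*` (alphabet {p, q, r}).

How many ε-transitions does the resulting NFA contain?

18

Building bottom-up:
Each of the 7 symbol leaves contributes 0 ε-transitions.
  p|q|r = 6 ε-transitions
  p·p = 1 ε-transition
  (p·p)* = 5 ε-transitions
  r·p = 1 ε-transition
  (r·p)* = 5 ε-transitions
  (p|q|r)·(p·p)*·(r·p)* = 18 ε-transitions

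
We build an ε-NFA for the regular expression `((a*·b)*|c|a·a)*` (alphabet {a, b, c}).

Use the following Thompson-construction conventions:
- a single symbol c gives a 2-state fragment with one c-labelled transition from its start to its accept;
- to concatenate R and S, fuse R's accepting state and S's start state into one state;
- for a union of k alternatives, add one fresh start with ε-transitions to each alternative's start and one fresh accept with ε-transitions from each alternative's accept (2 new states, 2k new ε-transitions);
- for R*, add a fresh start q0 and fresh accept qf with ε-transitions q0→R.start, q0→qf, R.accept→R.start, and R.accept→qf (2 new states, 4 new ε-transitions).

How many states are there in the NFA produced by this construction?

By structural recursion:
Each of the 5 symbol leaves contributes a 2-state fragment.
  a* : 4 states
  a*·b : 5 states
  (a*·b)* : 7 states
  a·a : 3 states
  (a*·b)*|c|a·a : 14 states
  ((a*·b)*|c|a·a)* : 16 states

16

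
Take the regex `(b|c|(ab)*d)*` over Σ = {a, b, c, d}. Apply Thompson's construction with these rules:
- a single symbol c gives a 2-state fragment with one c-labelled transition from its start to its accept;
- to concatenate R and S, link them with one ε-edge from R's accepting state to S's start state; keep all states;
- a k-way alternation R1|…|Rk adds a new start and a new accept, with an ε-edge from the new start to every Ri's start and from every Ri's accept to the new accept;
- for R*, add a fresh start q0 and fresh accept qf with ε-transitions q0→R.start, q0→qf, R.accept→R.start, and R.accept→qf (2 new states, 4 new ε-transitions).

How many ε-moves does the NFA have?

16

Building bottom-up:
Each of the 5 symbol leaves contributes 0 ε-transitions.
  ab : 1 ε-transition
  (ab)* : 5 ε-transitions
  (ab)*d : 6 ε-transitions
  b|c|(ab)*d : 12 ε-transitions
  (b|c|(ab)*d)* : 16 ε-transitions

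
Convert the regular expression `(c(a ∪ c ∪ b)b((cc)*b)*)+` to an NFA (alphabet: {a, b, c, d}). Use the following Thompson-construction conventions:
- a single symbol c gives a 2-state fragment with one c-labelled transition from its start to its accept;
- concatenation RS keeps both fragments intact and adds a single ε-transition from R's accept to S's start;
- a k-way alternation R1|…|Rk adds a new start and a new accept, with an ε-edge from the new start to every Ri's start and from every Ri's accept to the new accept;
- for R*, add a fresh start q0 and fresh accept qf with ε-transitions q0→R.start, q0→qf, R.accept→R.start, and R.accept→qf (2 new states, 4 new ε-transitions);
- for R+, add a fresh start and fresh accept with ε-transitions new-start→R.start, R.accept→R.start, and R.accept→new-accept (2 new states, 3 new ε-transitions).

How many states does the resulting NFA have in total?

Per subexpression:
Each of the 8 symbol leaves contributes a 2-state fragment.
  a ∪ c ∪ b — 8 states
  cc — 4 states
  (cc)* — 6 states
  (cc)*b — 8 states
  ((cc)*b)* — 10 states
  c(a ∪ c ∪ b)b((cc)*b)* — 22 states
  (c(a ∪ c ∪ b)b((cc)*b)*)+ — 24 states

24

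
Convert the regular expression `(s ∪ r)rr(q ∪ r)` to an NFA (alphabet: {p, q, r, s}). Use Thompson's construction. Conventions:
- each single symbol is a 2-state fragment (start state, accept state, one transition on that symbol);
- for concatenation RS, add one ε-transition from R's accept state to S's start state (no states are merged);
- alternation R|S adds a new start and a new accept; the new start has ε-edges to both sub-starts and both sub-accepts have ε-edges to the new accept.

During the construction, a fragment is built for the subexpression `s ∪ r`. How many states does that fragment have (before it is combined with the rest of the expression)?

Fragment for `s ∪ r`:
Each of the 2 symbol leaves contributes a 2-state fragment.
  s ∪ r = 6 states

6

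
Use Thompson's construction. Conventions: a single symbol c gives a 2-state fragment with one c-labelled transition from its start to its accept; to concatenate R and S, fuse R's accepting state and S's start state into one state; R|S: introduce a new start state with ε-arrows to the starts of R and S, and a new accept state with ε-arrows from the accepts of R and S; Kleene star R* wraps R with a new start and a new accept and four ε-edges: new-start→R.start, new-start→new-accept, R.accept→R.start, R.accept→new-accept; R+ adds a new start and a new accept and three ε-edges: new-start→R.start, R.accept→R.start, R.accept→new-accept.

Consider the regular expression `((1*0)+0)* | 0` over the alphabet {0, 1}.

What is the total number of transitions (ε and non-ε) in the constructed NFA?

Bottom-up over the parse tree:
Each of the 4 symbol leaves contributes 1 transition (1 symbol, 0 ε).
  1* = 5 transitions (1 symbol, 4 ε)
  1*0 = 6 transitions (2 symbol, 4 ε)
  (1*0)+ = 9 transitions (2 symbol, 7 ε)
  (1*0)+0 = 10 transitions (3 symbol, 7 ε)
  ((1*0)+0)* = 14 transitions (3 symbol, 11 ε)
  ((1*0)+0)* | 0 = 19 transitions (4 symbol, 15 ε)

19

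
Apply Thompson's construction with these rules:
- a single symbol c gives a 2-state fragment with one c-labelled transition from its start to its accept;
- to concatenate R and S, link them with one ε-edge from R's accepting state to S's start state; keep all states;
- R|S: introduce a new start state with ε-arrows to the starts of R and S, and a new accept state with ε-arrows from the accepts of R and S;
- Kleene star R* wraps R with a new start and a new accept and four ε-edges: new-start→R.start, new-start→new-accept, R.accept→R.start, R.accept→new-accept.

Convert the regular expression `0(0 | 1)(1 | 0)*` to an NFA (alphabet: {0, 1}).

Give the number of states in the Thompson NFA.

16

Recursing over subexpressions:
Each of the 5 symbol leaves contributes a 2-state fragment.
  0 | 1 : 6 states
  1 | 0 : 6 states
  (1 | 0)* : 8 states
  0(0 | 1)(1 | 0)* : 16 states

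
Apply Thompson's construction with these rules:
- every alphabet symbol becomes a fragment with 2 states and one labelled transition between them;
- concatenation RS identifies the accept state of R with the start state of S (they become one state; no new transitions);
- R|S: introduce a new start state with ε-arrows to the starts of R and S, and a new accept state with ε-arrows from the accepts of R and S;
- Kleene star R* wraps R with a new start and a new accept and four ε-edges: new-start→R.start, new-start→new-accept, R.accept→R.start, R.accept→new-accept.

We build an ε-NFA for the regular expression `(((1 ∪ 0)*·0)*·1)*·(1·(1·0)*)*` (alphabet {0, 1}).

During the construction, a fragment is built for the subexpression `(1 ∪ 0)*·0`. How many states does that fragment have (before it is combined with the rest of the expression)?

9

Fragment for `(1 ∪ 0)*·0`:
Each of the 3 symbol leaves contributes a 2-state fragment.
  1 ∪ 0 = 6 states
  (1 ∪ 0)* = 8 states
  (1 ∪ 0)*·0 = 9 states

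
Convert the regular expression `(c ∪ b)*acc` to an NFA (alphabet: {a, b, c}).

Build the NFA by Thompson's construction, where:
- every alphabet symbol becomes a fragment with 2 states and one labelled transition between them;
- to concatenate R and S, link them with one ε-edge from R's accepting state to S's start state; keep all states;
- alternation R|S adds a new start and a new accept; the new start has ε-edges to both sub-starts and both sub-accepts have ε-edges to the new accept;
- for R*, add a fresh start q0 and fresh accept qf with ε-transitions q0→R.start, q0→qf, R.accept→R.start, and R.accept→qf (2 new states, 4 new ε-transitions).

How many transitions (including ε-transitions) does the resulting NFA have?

16

Recursing over subexpressions:
Each of the 5 symbol leaves contributes 1 transition (1 symbol, 0 ε).
  c ∪ b : 6 transitions (2 symbol, 4 ε)
  (c ∪ b)* : 10 transitions (2 symbol, 8 ε)
  (c ∪ b)*acc : 16 transitions (5 symbol, 11 ε)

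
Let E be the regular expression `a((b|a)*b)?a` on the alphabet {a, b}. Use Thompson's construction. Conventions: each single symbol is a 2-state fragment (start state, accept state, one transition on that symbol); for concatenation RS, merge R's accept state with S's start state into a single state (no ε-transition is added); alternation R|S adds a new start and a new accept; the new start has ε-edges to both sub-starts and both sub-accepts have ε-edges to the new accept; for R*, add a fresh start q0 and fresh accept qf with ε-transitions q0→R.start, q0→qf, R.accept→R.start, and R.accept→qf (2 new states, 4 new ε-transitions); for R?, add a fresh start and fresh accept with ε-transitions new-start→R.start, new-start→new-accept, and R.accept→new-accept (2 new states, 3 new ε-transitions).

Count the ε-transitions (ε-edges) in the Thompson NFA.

11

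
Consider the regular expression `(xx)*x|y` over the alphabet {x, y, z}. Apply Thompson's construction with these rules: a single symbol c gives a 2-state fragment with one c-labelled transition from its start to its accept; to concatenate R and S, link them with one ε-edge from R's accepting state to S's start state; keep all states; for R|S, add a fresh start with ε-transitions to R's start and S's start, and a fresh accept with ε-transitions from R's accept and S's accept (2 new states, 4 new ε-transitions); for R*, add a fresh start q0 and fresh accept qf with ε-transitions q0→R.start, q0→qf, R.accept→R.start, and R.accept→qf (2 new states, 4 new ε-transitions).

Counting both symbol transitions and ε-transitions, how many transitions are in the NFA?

Recursing over subexpressions:
Each of the 4 symbol leaves contributes 1 transition (1 symbol, 0 ε).
  xx → 3 transitions (2 symbol, 1 ε)
  (xx)* → 7 transitions (2 symbol, 5 ε)
  (xx)*x → 9 transitions (3 symbol, 6 ε)
  (xx)*x|y → 14 transitions (4 symbol, 10 ε)

14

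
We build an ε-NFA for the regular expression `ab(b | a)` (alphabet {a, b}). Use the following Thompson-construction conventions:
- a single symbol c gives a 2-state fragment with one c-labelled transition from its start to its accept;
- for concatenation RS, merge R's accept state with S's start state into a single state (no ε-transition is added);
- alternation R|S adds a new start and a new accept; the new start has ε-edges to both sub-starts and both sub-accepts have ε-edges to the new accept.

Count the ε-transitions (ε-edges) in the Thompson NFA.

Bottom-up over the parse tree:
Each of the 4 symbol leaves contributes 0 ε-transitions.
  b | a : 4 ε-transitions
  ab(b | a) : 4 ε-transitions

4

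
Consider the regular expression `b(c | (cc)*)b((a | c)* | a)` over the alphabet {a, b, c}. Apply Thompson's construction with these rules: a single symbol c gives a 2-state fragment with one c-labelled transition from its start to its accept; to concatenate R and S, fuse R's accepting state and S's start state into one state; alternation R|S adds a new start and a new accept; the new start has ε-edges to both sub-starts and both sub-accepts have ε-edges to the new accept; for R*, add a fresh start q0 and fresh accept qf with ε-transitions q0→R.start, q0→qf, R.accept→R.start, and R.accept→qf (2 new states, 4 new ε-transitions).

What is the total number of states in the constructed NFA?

22

By structural recursion:
Each of the 8 symbol leaves contributes a 2-state fragment.
  cc — 3 states
  (cc)* — 5 states
  c | (cc)* — 9 states
  a | c — 6 states
  (a | c)* — 8 states
  (a | c)* | a — 12 states
  b(c | (cc)*)b((a | c)* | a) — 22 states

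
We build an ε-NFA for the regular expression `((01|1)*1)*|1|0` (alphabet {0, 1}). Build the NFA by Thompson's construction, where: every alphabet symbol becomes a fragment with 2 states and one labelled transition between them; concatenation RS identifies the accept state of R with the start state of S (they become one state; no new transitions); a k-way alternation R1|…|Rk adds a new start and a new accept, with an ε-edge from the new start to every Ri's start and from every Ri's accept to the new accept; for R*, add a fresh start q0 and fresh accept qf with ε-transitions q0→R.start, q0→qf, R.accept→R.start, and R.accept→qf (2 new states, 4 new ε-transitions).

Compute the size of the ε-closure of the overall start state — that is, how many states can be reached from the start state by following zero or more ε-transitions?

11

Compute the ε-closure size of each fragment's start state recursively; a symbol fragment's start has no outgoing ε-edge, so its closure is just itself (size 1).
  01 → |closure| equals the left operand's closure size = 1 (its accept is not ε-reachable, so the closure stops there)
  01|1 → |closure| = 1 + 1 + 1 = 3 (the new accept is not ε-reachable since no branch accepts ε)
  (01|1)* → new start has ε-edges to the inner start and to the new accept, so |closure| = 2 + 3 = 5
  (01|1)*1 → |closure| = 5 + (1−1) = 5 (closure spills across the concat boundary because the left factor accepts ε)
  ((01|1)*1)* → new start has ε-edges to the inner start and to the new accept, so |closure| = 2 + 5 = 7
  ((01|1)*1)*|1|0 → new start ε-reaches every alternative's start; at least one alternative accepts ε, so the union's new accept is reached too: |closure| = 1 + 7 + 1 + 1 + 1 = 11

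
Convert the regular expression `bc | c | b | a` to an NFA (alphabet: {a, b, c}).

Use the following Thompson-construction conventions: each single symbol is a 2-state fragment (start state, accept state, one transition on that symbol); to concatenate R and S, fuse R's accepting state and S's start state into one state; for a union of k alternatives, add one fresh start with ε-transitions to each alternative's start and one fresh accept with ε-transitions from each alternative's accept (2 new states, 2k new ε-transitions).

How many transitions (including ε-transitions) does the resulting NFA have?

Bottom-up over the parse tree:
Each of the 5 symbol leaves contributes 1 transition (1 symbol, 0 ε).
  bc — 2 transitions (2 symbol, 0 ε)
  bc | c | b | a — 13 transitions (5 symbol, 8 ε)

13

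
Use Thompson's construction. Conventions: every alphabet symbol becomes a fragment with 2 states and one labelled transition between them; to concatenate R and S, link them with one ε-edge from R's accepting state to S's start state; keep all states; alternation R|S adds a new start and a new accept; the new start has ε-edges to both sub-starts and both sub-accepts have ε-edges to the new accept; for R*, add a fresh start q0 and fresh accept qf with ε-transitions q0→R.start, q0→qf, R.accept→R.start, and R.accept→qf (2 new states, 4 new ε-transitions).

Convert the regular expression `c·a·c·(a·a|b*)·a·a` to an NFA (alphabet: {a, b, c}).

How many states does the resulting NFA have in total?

Building bottom-up:
Each of the 8 symbol leaves contributes a 2-state fragment.
  a·a — 4 states
  b* — 4 states
  a·a|b* — 10 states
  c·a·c·(a·a|b*)·a·a — 20 states

20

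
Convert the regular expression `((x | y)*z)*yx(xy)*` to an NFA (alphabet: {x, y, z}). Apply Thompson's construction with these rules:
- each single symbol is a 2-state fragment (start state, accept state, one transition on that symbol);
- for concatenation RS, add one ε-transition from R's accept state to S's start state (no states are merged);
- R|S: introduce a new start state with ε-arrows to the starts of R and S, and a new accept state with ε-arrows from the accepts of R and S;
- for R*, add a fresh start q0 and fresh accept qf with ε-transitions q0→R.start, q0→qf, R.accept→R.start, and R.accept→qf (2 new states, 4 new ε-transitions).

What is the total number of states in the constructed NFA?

Recursing over subexpressions:
Each of the 7 symbol leaves contributes a 2-state fragment.
  x | y = 6 states
  (x | y)* = 8 states
  (x | y)*z = 10 states
  ((x | y)*z)* = 12 states
  xy = 4 states
  (xy)* = 6 states
  ((x | y)*z)*yx(xy)* = 22 states

22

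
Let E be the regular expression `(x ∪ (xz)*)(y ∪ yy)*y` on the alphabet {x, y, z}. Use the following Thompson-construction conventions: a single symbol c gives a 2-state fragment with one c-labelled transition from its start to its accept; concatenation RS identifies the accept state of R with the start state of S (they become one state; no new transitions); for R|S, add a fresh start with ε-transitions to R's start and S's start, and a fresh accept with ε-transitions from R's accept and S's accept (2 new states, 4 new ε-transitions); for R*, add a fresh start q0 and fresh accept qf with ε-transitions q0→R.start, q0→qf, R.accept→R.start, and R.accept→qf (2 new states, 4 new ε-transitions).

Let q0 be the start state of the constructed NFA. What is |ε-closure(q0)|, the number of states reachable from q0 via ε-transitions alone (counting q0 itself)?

10

Compute the ε-closure size of each fragment's start state recursively; a symbol fragment's start has no outgoing ε-edge, so its closure is just itself (size 1).
  xz → |closure| equals the left operand's closure size = 1 (its accept is not ε-reachable, so the closure stops there)
  (xz)* → |closure| = 1 (new start) + 1 (body) + 1 (new accept) = 3
  x ∪ (xz)* → new start ε-reaches every alternative's start; at least one alternative accepts ε, so the union's new accept is reached too: |closure| = 1 + 1 + 3 + 1 = 6
  yy → |closure| equals the left operand's closure size = 1 (its accept is not ε-reachable, so the closure stops there)
  y ∪ yy → |closure| = 1 + 1 + 1 = 3 (the new accept is not ε-reachable since no branch accepts ε)
  (y ∪ yy)* → |closure| = 1 (new start) + 3 (body) + 1 (new accept) = 5
  (x ∪ (xz)*)(y ∪ yy)*y → |closure| = 6 + (5−1) + (1−1) = 10 (closure spills across the concat boundary because the left factor accepts ε)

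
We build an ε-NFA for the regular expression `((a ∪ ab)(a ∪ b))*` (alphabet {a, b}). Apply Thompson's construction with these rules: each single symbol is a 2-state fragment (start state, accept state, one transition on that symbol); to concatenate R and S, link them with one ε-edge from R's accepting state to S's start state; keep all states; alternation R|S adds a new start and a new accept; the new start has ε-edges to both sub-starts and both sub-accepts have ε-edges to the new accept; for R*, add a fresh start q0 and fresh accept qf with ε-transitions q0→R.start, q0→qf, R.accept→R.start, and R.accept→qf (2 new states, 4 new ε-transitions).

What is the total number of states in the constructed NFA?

By structural recursion:
Each of the 5 symbol leaves contributes a 2-state fragment.
  ab : 4 states
  a ∪ ab : 8 states
  a ∪ b : 6 states
  (a ∪ ab)(a ∪ b) : 14 states
  ((a ∪ ab)(a ∪ b))* : 16 states

16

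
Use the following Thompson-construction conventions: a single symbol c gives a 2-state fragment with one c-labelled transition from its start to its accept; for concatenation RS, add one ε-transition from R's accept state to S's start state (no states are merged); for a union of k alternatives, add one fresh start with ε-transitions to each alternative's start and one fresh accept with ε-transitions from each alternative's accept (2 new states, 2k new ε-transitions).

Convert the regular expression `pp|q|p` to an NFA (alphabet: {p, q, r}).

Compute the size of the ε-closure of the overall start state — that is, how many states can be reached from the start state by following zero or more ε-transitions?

4

Work bottom-up. For each fragment F, track |ε-closure(F.start)| and whether F's accept lies in that closure (i.e. whether F accepts ε). A single-symbol fragment has closure size 1 and does not accept ε.
  pp → C equals the left operand's closure size = 1 (its accept is not ε-reachable, so the closure stops there)
  pp|q|p → C = 1 + 1 + 1 + 1 = 4 (the new accept is not ε-reachable since no branch accepts ε)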